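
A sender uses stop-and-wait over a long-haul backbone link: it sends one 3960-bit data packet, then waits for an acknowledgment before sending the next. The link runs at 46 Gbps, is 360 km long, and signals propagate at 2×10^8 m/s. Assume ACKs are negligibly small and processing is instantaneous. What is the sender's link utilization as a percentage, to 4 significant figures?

t_tx = L/R = 3960/46000000000 = 8.6087e-08 s.
t_prop = 360000/200000000 = 0.0018 s; RTT = 0.0036 s.
Cycle = t_tx + RTT = 0.00360009 s.
Utilization = t_tx / cycle = 8.6087e-08/0.00360009 = 0.002391 %.

0.002391 %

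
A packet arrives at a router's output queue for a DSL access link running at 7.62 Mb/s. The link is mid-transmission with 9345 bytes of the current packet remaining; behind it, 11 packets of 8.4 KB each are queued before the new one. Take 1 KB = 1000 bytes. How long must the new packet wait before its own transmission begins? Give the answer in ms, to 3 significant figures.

107 ms

Each queued packet: L/R = 67200/7620000 = 8.8189 ms.
11 queued → 97.0079 ms.
Plus remaining 74760 bits of current packet: 9.81102 ms.
Queuing delay = 107 ms.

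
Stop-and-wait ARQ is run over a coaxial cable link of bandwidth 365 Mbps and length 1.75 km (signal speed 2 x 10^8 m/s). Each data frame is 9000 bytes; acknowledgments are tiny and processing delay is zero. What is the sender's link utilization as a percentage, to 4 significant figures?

t_tx = L/R = 72000/365000000 = 0.00019726 s.
t_prop = 1750/200000000 = 8.75e-06 s; RTT = 1.75e-05 s.
Cycle = t_tx + RTT = 0.00021476 s.
Utilization = t_tx / cycle = 0.00019726/0.00021476 = 91.85 %.

91.85 %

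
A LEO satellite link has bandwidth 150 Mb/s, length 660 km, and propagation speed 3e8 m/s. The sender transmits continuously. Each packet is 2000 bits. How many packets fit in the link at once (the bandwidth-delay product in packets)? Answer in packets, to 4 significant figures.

165.0 packets

Propagation delay = 660000 / 300000000 = 0.0022 s.
BDP = R × t_prop = 150000000 × 0.0022 = 330000 bits.
In packets of 2000 bits: 165.0 packets.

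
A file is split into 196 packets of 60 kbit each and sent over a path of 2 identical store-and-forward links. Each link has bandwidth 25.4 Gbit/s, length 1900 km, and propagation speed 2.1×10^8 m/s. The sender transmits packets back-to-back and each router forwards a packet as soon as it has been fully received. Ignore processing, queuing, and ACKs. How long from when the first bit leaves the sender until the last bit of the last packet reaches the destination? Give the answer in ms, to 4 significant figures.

Per-hop transmission t_tx = L/R = 60000/25400000000 = 0.0023622 ms.
Per-hop propagation t_prop = 1900000/210000000 = 9.04762 ms.
Pipeline fill: first packet needs 2·t_tx to clear all hops; remaining 195 packets each add one t_tx.
Total = (2+196-1)·t_tx + 2·t_prop = 197·0.0023622 + 2·9.04762 = 18.56 ms.

18.56 ms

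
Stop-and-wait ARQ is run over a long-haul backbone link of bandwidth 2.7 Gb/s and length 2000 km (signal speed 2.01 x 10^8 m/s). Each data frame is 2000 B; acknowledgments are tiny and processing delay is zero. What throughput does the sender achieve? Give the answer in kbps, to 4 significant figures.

803.8 kbps

t_tx = L/R = 16000/2700000000 = 5.92593e-06 s.
t_prop = 2000000/2.01e+08 = 0.00995025 s; RTT = 0.0199005 s.
Cycle = t_tx + RTT = 0.0199064 s.
Throughput = L / cycle = 16000 / 0.0199064 = 803.8 kbps.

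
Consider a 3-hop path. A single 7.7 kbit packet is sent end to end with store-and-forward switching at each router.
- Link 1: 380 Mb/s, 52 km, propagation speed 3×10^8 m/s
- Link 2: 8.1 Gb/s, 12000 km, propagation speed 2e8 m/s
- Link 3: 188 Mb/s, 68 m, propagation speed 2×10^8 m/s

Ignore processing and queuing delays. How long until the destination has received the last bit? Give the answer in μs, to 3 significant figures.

L = 7700 bits.
Transmission delays (L/R per hop): 20.2632, 0.950617, 40.9574 μs; sum = 62.1712 μs.
Propagation delays (d/s per hop): 173.333, 60000, 0.34 μs; sum = 60173.7 μs.
End-to-end = 60200 μs.

60200 μs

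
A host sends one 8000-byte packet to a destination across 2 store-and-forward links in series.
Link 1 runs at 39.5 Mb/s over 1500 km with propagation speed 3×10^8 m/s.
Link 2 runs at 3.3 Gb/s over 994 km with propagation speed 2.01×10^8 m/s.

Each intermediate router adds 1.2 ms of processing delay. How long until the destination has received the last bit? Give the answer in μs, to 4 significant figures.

L = 8000 × 8 = 64000 bits.
Transmission delays (L/R per hop): 1620.25, 19.3939 μs; sum = 1639.65 μs.
Propagation delays (d/s per hop): 5000, 4945.27 μs; sum = 9945.27 μs.
Processing at 1 router(s): 1 × 1.2 ms = 1200 μs.
End-to-end = 12780 μs.

12780 μs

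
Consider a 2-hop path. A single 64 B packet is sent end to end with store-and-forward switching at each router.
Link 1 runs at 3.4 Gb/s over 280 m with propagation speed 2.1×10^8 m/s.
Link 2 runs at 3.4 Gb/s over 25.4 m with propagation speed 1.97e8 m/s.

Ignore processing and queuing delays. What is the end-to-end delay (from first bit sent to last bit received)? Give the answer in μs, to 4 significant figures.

1.763 μs

L = 64 × 8 = 512 bits.
Transmission delay per hop = L/R = 512/3400000000 = 0.150588 μs; 2 hops → 0.301176 μs.
Propagation delays (d/s per hop): 1.33333, 0.128934 μs; sum = 1.46227 μs.
End-to-end = 1.763 μs.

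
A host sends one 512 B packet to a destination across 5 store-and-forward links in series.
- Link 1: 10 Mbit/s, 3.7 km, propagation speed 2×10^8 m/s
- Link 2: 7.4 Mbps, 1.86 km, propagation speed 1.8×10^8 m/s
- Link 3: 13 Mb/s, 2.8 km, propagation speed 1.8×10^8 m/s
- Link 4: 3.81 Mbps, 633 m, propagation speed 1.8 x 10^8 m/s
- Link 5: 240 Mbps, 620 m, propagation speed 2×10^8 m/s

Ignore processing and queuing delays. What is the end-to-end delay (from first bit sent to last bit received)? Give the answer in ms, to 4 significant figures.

2.421 ms

L = 512 × 8 = 4096 bits.
Transmission delays (L/R per hop): 0.4096, 0.553514, 0.315077, 1.07507, 0.0170667 ms; sum = 2.37032 ms.
Propagation delays (d/s per hop): 0.0185, 0.0103333, 0.0155556, 0.00351667, 0.0031 ms; sum = 0.0510056 ms.
End-to-end = 2.421 ms.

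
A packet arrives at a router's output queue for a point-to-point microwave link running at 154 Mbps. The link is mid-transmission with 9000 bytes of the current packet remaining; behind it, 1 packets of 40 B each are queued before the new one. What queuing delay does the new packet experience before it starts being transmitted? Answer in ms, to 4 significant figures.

0.4696 ms

Each queued packet: L/R = 320/154000000 = 0.00207792 ms.
1 queued → 0.00207792 ms.
Plus remaining 72000 bits of current packet: 0.467532 ms.
Queuing delay = 0.4696 ms.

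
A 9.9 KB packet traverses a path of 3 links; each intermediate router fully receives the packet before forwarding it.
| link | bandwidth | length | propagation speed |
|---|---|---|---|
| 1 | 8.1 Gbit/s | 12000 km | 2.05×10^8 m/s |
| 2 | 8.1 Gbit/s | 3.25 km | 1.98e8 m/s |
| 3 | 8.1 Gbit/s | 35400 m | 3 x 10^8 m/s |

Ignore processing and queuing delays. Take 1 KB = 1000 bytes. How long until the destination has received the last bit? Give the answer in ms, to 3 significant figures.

L = 79200 bits.
Transmission delay per hop = L/R = 79200/8100000000 = 0.00977778 ms; 3 hops → 0.0293333 ms.
Propagation delays (d/s per hop): 58.5366, 0.0164141, 0.118 ms; sum = 58.671 ms.
End-to-end = 58.7 ms.

58.7 ms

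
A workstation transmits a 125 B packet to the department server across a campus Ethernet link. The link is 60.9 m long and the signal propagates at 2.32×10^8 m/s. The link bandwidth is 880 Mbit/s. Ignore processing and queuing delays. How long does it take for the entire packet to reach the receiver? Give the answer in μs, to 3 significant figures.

1.40 μs

L = 125 × 8 = 1000 bits.
Transmission delay = L/R = 1000 / 880000000 = 1.13636 μs.
Propagation delay = d/s = 60.9 m / 2.32e+08 m/s = 0.2625 μs.
Total = 1.40 μs.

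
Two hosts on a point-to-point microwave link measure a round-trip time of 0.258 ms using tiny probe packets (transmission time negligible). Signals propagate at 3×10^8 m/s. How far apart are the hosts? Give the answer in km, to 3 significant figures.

One-way propagation = RTT/2 = 0.129 ms.
d = s × t = 300000000 × 0.000129 = 38.7 km.

38.7 km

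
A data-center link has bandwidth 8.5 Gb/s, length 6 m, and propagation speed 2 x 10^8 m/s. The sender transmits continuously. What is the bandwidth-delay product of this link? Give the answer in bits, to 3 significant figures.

Propagation delay = 6 / 200000000 = 3e-08 s.
BDP = R × t_prop = 8500000000 × 3e-08 = 255 bits.

255 bits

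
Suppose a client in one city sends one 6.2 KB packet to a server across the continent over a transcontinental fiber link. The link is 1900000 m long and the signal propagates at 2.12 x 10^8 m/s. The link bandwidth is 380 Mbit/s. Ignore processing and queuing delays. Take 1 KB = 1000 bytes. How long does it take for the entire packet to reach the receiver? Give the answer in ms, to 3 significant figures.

L = 49600 bits.
Transmission delay = L/R = 49600 / 380000000 = 0.130526 ms.
Propagation delay = d/s = 1900000 m / 212000000 m/s = 8.96226 ms.
Total = 9.09 ms.

9.09 ms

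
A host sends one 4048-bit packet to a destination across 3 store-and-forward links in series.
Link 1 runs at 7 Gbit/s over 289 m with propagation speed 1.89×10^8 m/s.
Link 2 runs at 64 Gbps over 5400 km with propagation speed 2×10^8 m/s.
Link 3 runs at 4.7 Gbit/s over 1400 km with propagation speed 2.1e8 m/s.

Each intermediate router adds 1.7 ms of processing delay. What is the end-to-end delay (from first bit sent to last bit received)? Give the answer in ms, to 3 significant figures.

Transmission delays (L/R per hop): 0.000578286, 6.325e-05, 0.000861277 ms; sum = 0.00150281 ms.
Propagation delays (d/s per hop): 0.0015291, 27, 6.66667 ms; sum = 33.6682 ms.
Processing at 2 router(s): 2 × 1.7 ms = 3.4 ms.
End-to-end = 37.1 ms.

37.1 ms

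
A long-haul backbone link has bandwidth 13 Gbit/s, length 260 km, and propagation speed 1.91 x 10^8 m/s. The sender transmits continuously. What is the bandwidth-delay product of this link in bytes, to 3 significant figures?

Propagation delay = 260000 / 191000000 = 0.00136126 s.
BDP = R × t_prop = 13000000000 × 0.00136126 = 17696300 bits.
In bytes: 17696300/8 = 2210000 bytes.

2210000 bytes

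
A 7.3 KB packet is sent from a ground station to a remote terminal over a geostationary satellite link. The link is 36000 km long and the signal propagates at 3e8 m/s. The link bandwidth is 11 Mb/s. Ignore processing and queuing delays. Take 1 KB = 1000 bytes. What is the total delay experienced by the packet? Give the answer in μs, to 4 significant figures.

L = 58400 bits.
Transmission delay = L/R = 58400 / 11000000 = 5309.09 μs.
Propagation delay = d/s = 36000000 m / 300000000 m/s = 120000 μs.
Total = 125300 μs.

125300 μs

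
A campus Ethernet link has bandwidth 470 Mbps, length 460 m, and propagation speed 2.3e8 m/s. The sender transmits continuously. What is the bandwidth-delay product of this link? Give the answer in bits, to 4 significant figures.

940.0 bits

Propagation delay = 460 / 2.3e+08 = 2e-06 s.
BDP = R × t_prop = 470000000 × 2e-06 = 940 bits.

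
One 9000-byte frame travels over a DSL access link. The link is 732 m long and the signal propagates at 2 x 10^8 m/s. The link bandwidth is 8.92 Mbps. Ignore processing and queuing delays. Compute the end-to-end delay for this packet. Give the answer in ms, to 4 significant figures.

8.075 ms

L = 9000 × 8 = 72000 bits.
Transmission delay = L/R = 72000 / 8920000 = 8.07175 ms.
Propagation delay = d/s = 732 m / 200000000 m/s = 0.00366 ms.
Total = 8.075 ms.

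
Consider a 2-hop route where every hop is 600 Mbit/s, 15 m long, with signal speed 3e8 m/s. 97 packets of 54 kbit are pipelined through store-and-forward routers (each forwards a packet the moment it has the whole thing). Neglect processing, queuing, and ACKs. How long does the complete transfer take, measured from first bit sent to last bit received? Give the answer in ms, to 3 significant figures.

8.82 ms

Per-hop transmission t_tx = L/R = 54000/600000000 = 0.09 ms.
Per-hop propagation t_prop = 15/300000000 = 5e-05 ms.
Pipeline fill: first packet needs 2·t_tx to clear all hops; remaining 96 packets each add one t_tx.
Total = (2+97-1)·t_tx + 2·t_prop = 98·0.09 + 2·5e-05 = 8.82 ms.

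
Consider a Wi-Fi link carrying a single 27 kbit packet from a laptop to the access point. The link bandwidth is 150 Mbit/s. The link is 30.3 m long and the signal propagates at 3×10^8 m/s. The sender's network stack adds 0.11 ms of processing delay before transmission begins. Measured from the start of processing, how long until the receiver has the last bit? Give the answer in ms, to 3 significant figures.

0.290 ms

L = 27000 bits.
Transmission delay = L/R = 27000 / 150000000 = 0.18 ms.
Propagation delay = d/s = 30.3 m / 300000000 m/s = 0.000101 ms.
Plus processing delay 0.11 ms = 0.11 ms.
Total = 0.290 ms.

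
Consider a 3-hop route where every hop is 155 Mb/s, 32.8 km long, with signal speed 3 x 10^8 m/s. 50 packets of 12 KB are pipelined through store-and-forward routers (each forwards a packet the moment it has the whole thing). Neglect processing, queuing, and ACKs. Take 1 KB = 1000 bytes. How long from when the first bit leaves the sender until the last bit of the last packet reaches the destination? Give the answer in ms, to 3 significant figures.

32.5 ms

Per-hop transmission t_tx = L/R = 96000/155000000 = 0.619355 ms.
Per-hop propagation t_prop = 32800/300000000 = 0.109333 ms.
Pipeline fill: first packet needs 3·t_tx to clear all hops; remaining 49 packets each add one t_tx.
Total = (3+50-1)·t_tx + 3·t_prop = 52·0.619355 + 3·0.109333 = 32.5 ms.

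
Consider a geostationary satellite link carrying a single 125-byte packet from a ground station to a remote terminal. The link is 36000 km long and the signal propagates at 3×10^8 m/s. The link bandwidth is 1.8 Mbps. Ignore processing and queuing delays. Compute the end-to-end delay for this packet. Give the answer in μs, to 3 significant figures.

121000 μs

L = 125 × 8 = 1000 bits.
Transmission delay = L/R = 1000 / 1800000 = 555.556 μs.
Propagation delay = d/s = 36000000 m / 300000000 m/s = 120000 μs.
Total = 121000 μs.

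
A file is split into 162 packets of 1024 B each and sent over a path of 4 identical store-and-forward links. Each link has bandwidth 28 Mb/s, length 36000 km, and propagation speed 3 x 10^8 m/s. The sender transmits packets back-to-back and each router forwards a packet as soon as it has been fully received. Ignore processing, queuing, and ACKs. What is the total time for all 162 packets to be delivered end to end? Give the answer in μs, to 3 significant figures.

Per-hop transmission t_tx = L/R = 8192/28000000 = 292.571 μs.
Per-hop propagation t_prop = 36000000/300000000 = 120000 μs.
Pipeline fill: first packet needs 4·t_tx to clear all hops; remaining 161 packets each add one t_tx.
Total = (4+162-1)·t_tx + 4·t_prop = 165·292.571 + 4·120000 = 528000 μs.

528000 μs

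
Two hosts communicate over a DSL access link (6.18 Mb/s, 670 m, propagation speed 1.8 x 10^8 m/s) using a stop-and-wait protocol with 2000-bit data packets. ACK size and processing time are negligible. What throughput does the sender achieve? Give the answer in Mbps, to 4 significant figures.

6.041 Mbps

t_tx = L/R = 2000/6180000 = 0.000323625 s.
t_prop = 670/180000000 = 3.72222e-06 s; RTT = 7.44444e-06 s.
Cycle = t_tx + RTT = 0.000331069 s.
Throughput = L / cycle = 2000 / 0.000331069 = 6.041 Mbps.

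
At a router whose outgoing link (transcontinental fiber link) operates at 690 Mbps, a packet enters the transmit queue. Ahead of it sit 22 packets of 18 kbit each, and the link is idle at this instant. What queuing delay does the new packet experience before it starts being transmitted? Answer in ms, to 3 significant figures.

Each queued packet: L/R = 18000/690000000 = 0.026087 ms.
22 queued → 0.573913 ms.
Queuing delay = 0.574 ms.

0.574 ms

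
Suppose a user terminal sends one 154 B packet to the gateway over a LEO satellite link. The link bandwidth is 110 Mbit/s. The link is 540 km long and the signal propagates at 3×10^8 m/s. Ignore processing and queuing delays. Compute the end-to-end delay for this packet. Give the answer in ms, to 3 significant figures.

1.81 ms

L = 154 × 8 = 1232 bits.
Transmission delay = L/R = 1232 / 110000000 = 0.0112 ms.
Propagation delay = d/s = 540000 m / 300000000 m/s = 1.8 ms.
Total = 1.81 ms.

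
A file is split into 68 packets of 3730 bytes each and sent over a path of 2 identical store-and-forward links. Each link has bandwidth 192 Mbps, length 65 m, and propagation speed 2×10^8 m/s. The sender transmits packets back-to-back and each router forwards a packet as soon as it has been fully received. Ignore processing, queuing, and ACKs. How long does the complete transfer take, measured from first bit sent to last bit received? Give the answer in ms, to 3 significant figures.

10.7 ms

Per-hop transmission t_tx = L/R = 29840/192000000 = 0.155417 ms.
Per-hop propagation t_prop = 65/200000000 = 0.000325 ms.
Pipeline fill: first packet needs 2·t_tx to clear all hops; remaining 67 packets each add one t_tx.
Total = (2+68-1)·t_tx + 2·t_prop = 69·0.155417 + 2·0.000325 = 10.7 ms.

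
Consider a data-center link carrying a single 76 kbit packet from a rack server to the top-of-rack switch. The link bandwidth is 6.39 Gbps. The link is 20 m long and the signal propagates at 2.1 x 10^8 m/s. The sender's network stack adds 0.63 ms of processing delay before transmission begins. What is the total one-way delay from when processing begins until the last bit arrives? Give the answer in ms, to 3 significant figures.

L = 76000 bits.
Transmission delay = L/R = 76000 / 6390000000 = 0.0118936 ms.
Propagation delay = d/s = 20 m / 210000000 m/s = 9.52381e-05 ms.
Plus processing delay 0.63 ms = 0.63 ms.
Total = 0.642 ms.

0.642 ms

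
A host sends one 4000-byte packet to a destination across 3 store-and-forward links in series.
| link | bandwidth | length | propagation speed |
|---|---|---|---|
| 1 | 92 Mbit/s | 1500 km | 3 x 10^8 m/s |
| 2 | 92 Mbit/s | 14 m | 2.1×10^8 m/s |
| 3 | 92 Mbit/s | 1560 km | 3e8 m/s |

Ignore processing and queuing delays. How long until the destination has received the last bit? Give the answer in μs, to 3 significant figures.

L = 4000 × 8 = 32000 bits.
Transmission delay per hop = L/R = 32000/92000000 = 347.826 μs; 3 hops → 1043.48 μs.
Propagation delays (d/s per hop): 5000, 0.0666667, 5200 μs; sum = 10200.1 μs.
End-to-end = 11200 μs.

11200 μs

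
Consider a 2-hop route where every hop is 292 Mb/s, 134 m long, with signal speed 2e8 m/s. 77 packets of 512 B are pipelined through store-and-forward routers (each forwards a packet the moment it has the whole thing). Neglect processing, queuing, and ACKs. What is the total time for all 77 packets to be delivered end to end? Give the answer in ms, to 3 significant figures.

Per-hop transmission t_tx = L/R = 4096/292000000 = 0.0140274 ms.
Per-hop propagation t_prop = 134/200000000 = 0.00067 ms.
Pipeline fill: first packet needs 2·t_tx to clear all hops; remaining 76 packets each add one t_tx.
Total = (2+77-1)·t_tx + 2·t_prop = 78·0.0140274 + 2·0.00067 = 1.10 ms.

1.10 ms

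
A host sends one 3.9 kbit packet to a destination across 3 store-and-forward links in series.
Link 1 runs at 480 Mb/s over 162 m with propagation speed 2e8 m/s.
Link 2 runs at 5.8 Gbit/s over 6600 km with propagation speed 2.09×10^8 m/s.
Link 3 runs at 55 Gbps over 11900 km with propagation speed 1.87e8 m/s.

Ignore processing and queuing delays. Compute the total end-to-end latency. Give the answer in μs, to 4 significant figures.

95220 μs

L = 3900 bits.
Transmission delays (L/R per hop): 8.125, 0.672414, 0.0709091 μs; sum = 8.86832 μs.
Propagation delays (d/s per hop): 0.81, 31578.9, 63636.4 μs; sum = 95216.1 μs.
End-to-end = 95220 μs.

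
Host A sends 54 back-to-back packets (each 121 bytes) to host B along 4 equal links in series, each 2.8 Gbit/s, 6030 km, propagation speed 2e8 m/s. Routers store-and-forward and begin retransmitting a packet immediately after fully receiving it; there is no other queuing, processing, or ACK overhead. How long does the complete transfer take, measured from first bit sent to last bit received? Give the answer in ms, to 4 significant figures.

120.6 ms

Per-hop transmission t_tx = L/R = 968/2800000000 = 0.000345714 ms.
Per-hop propagation t_prop = 6030000/200000000 = 30.15 ms.
Pipeline fill: first packet needs 4·t_tx to clear all hops; remaining 53 packets each add one t_tx.
Total = (4+54-1)·t_tx + 4·t_prop = 57·0.000345714 + 4·30.15 = 120.6 ms.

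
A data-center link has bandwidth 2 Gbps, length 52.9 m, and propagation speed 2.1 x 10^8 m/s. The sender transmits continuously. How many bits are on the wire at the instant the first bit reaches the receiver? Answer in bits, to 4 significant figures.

Propagation delay = 52.9 / 210000000 = 2.51905e-07 s.
BDP = R × t_prop = 2000000000 × 2.51905e-07 = 503.81 bits.

503.8 bits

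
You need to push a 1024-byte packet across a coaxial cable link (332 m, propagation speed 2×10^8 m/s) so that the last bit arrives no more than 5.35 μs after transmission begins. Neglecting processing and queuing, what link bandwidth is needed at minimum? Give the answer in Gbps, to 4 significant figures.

L = 8192 bits.
Propagation delay = 332 / 200000000 = 1.66 μs.
Transmission budget = 5.35 − 1.66 = 3.69 μs.
R ≥ L / t_tx = 8192 bits / 3.69e-06 s = 2.220 Gbps.

2.220 Gbps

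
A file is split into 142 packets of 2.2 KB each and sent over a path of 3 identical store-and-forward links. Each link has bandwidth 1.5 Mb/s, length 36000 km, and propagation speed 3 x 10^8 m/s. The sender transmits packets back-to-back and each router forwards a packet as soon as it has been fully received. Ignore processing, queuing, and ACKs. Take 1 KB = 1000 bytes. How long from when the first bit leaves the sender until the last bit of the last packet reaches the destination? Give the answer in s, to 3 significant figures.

2.05 s

Per-hop transmission t_tx = L/R = 17600/1500000 = 0.0117333 s.
Per-hop propagation t_prop = 36000000/300000000 = 0.12 s.
Pipeline fill: first packet needs 3·t_tx to clear all hops; remaining 141 packets each add one t_tx.
Total = (3+142-1)·t_tx + 3·t_prop = 144·0.0117333 + 3·0.12 = 2.05 s.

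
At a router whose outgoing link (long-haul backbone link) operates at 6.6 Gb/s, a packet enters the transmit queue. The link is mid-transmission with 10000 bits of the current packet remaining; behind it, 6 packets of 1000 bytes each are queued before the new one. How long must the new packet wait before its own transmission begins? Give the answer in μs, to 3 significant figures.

Each queued packet: L/R = 8000/6600000000 = 1.21212 μs.
6 queued → 7.27273 μs.
Plus remaining 10000 bits of current packet: 1.51515 μs.
Queuing delay = 8.79 μs.

8.79 μs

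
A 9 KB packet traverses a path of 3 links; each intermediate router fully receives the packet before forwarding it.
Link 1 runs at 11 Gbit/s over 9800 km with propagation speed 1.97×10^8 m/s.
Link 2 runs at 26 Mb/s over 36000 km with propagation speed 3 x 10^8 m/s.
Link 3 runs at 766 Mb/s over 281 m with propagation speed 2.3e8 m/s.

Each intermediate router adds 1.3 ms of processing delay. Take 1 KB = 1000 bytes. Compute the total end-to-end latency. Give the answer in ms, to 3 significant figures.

L = 72000 bits.
Transmission delays (L/R per hop): 0.00654545, 2.76923, 0.0939948 ms; sum = 2.86977 ms.
Propagation delays (d/s per hop): 49.7462, 120, 0.00122174 ms; sum = 169.747 ms.
Processing at 2 router(s): 2 × 1.3 ms = 2.6 ms.
End-to-end = 175 ms.

175 ms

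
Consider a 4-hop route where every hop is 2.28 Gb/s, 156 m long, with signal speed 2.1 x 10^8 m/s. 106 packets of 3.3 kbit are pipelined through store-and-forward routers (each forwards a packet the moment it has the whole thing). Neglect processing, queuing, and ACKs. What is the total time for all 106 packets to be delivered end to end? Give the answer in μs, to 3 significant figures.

Per-hop transmission t_tx = L/R = 3300/2280000000 = 1.44737 μs.
Per-hop propagation t_prop = 156/210000000 = 0.742857 μs.
Pipeline fill: first packet needs 4·t_tx to clear all hops; remaining 105 packets each add one t_tx.
Total = (4+106-1)·t_tx + 4·t_prop = 109·1.44737 + 4·0.742857 = 161 μs.

161 μs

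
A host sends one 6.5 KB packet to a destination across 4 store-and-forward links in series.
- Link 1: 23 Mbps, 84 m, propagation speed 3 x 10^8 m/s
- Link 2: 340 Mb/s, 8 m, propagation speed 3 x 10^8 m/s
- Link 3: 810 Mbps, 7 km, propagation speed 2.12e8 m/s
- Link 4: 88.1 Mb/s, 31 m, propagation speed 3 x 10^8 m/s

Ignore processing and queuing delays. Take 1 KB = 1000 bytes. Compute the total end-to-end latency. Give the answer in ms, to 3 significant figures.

L = 52000 bits.
Transmission delays (L/R per hop): 2.26087, 0.152941, 0.0641975, 0.590238 ms; sum = 3.06825 ms.
Propagation delays (d/s per hop): 0.00028, 2.66667e-05, 0.0330189, 0.000103333 ms; sum = 0.0334289 ms.
End-to-end = 3.10 ms.

3.10 ms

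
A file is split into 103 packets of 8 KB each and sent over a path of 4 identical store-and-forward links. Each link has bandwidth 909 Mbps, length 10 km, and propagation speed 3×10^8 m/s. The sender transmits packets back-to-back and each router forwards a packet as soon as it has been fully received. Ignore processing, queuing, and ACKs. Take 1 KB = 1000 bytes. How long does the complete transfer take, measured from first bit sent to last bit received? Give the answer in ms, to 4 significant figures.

Per-hop transmission t_tx = L/R = 64000/909000000 = 0.070407 ms.
Per-hop propagation t_prop = 10000/300000000 = 0.0333333 ms.
Pipeline fill: first packet needs 4·t_tx to clear all hops; remaining 102 packets each add one t_tx.
Total = (4+103-1)·t_tx + 4·t_prop = 106·0.070407 + 4·0.0333333 = 7.596 ms.

7.596 ms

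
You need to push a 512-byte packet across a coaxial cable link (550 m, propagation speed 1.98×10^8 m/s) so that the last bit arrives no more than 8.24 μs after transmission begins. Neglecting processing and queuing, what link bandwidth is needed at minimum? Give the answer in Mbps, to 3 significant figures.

750 Mbps

L = 4096 bits.
Propagation delay = 550 / 198000000 = 2.77778 μs.
Transmission budget = 8.24 − 2.77778 = 5.46222 μs.
R ≥ L / t_tx = 4096 bits / 5.46222e-06 s = 750 Mbps.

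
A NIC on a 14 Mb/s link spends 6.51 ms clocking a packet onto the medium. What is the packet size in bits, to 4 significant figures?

L = R × t_tx = 14000000 b/s × 0.00651 s = 91140 bits.

91140 bits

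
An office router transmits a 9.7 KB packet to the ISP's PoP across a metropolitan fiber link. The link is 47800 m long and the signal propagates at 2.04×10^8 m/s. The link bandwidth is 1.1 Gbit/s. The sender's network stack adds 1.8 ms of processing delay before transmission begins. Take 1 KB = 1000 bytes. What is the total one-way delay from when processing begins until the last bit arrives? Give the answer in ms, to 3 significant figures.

L = 77600 bits.
Transmission delay = L/R = 77600 / 1100000000 = 0.0705455 ms.
Propagation delay = d/s = 47800 m / 204000000 m/s = 0.234314 ms.
Plus processing delay 1.8 ms = 1.8 ms.
Total = 2.10 ms.

2.10 ms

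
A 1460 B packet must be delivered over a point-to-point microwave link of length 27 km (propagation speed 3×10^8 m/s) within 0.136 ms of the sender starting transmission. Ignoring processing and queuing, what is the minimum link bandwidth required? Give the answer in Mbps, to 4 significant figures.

253.9 Mbps

L = 11680 bits.
Propagation delay = 27000 / 300000000 = 0.09 ms.
Transmission budget = 0.136 − 0.09 = 0.046 ms.
R ≥ L / t_tx = 11680 bits / 4.6e-05 s = 253.9 Mbps.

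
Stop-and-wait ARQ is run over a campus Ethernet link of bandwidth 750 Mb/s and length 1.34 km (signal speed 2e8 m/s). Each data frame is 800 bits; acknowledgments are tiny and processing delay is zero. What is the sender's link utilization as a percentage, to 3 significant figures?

t_tx = L/R = 800/750000000 = 1.06667e-06 s.
t_prop = 1340/200000000 = 6.7e-06 s; RTT = 1.34e-05 s.
Cycle = t_tx + RTT = 1.44667e-05 s.
Utilization = t_tx / cycle = 1.06667e-06/1.44667e-05 = 7.37 %.

7.37 %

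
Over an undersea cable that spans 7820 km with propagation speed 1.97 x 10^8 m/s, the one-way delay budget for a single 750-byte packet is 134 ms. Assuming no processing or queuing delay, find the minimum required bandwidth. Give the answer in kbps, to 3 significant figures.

63.6 kbps

L = 6000 bits.
Propagation delay = 7820000 / 197000000 = 39.6954 ms.
Transmission budget = 134 − 39.6954 = 94.3046 ms.
R ≥ L / t_tx = 6000 bits / 0.0943046 s = 63.6 kbps.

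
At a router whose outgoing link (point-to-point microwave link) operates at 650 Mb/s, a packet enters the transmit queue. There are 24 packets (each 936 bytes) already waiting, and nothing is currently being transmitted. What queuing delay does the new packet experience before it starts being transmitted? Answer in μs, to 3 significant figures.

276 μs

Each queued packet: L/R = 7488/650000000 = 11.52 μs.
24 queued → 276.48 μs.
Queuing delay = 276 μs.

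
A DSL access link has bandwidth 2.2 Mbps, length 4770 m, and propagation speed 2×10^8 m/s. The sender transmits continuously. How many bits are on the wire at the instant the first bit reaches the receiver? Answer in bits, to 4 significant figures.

52.47 bits

Propagation delay = 4770 / 200000000 = 2.385e-05 s.
BDP = R × t_prop = 2200000 × 2.385e-05 = 52.47 bits.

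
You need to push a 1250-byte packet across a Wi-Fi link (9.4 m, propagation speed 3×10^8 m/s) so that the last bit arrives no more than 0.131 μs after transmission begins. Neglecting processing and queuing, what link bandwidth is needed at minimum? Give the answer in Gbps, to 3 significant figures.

L = 10000 bits.
Propagation delay = 9.4 / 300000000 = 0.0313333 μs.
Transmission budget = 0.131 − 0.0313333 = 0.0996667 μs.
R ≥ L / t_tx = 10000 bits / 9.96667e-08 s = 100 Gbps.

100 Gbps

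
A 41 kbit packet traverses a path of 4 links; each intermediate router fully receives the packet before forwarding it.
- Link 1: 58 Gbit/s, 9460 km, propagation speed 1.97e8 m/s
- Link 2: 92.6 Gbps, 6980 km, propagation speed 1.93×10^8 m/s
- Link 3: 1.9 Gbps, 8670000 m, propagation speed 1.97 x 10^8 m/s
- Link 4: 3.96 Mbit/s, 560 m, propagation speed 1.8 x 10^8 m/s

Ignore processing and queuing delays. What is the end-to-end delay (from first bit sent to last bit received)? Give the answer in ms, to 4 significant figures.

L = 41000 bits.
Transmission delays (L/R per hop): 0.000706897, 0.000442765, 0.0215789, 10.3535 ms; sum = 10.3763 ms.
Propagation delays (d/s per hop): 48.0203, 36.1658, 44.0102, 0.00311111 ms; sum = 128.199 ms.
End-to-end = 138.6 ms.

138.6 ms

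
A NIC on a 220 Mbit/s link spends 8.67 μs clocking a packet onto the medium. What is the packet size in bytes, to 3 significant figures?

238 bytes

L = R × t_tx = 220000000 b/s × 8.67e-06 s = 1907.4 bits.
In bytes: 1907.4 / 8 = 238 bytes.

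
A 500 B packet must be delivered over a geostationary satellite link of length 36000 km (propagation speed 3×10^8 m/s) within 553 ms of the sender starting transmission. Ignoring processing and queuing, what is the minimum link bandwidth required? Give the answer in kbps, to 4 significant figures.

9.238 kbps

L = 4000 bits.
Propagation delay = 36000000 / 300000000 = 120 ms.
Transmission budget = 553 − 120 = 433 ms.
R ≥ L / t_tx = 4000 bits / 0.433 s = 9.238 kbps.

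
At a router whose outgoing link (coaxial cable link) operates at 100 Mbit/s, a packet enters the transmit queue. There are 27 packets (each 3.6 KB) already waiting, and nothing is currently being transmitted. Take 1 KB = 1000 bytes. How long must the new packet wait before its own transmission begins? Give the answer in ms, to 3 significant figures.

Each queued packet: L/R = 28800/100000000 = 0.288 ms.
27 queued → 7.776 ms.
Queuing delay = 7.78 ms.

7.78 ms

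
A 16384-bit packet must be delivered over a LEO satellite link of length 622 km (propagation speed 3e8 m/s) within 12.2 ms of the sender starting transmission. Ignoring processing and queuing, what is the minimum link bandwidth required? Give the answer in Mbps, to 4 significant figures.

Propagation delay = 622000 / 300000000 = 2.07333 ms.
Transmission budget = 12.2 − 2.07333 = 10.1267 ms.
R ≥ L / t_tx = 16384 bits / 0.0101267 s = 1.618 Mbps.

1.618 Mbps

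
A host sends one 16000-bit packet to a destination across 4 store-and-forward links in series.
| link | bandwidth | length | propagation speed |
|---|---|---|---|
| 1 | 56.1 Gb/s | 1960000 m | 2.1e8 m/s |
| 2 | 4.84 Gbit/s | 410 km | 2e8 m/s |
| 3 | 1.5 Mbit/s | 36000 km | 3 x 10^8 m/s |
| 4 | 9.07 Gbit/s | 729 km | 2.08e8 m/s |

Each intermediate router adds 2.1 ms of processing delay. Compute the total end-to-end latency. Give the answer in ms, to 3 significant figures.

Transmission delays (L/R per hop): 0.000285205, 0.00330579, 10.6667, 0.00176406 ms; sum = 10.672 ms.
Propagation delays (d/s per hop): 9.33333, 2.05, 120, 3.50481 ms; sum = 134.888 ms.
Processing at 3 router(s): 3 × 2.1 ms = 6.3 ms.
End-to-end = 152 ms.

152 ms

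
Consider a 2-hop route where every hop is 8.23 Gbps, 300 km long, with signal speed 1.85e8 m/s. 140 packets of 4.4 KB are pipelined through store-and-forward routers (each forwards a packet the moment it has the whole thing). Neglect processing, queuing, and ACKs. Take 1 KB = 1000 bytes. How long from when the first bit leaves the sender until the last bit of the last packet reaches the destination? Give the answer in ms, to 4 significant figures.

3.846 ms

Per-hop transmission t_tx = L/R = 35200/8230000000 = 0.00427704 ms.
Per-hop propagation t_prop = 300000/185000000 = 1.62162 ms.
Pipeline fill: first packet needs 2·t_tx to clear all hops; remaining 139 packets each add one t_tx.
Total = (2+140-1)·t_tx + 2·t_prop = 141·0.00427704 + 2·1.62162 = 3.846 ms.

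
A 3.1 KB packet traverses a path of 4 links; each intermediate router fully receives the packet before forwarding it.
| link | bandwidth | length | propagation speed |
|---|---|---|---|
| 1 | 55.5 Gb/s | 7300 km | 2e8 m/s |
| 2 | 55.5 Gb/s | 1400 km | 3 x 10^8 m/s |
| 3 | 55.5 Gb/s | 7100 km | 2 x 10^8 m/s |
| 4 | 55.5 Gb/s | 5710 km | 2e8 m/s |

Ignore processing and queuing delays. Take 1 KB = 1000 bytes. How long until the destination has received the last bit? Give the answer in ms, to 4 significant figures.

L = 24800 bits.
Transmission delay per hop = L/R = 24800/55500000000 = 0.000446847 ms; 4 hops → 0.00178739 ms.
Propagation delays (d/s per hop): 36.5, 4.66667, 35.5, 28.55 ms; sum = 105.217 ms.
End-to-end = 105.2 ms.

105.2 ms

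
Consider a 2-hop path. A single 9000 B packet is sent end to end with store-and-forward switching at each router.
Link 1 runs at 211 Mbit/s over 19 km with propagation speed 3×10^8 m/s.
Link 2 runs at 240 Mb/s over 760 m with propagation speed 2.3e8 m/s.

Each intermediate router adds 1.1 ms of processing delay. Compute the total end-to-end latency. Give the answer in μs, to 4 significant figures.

1808 μs

L = 9000 × 8 = 72000 bits.
Transmission delays (L/R per hop): 341.232, 300 μs; sum = 641.232 μs.
Propagation delays (d/s per hop): 63.3333, 3.30435 μs; sum = 66.6377 μs.
Processing at 1 router(s): 1 × 1.1 ms = 1100 μs.
End-to-end = 1808 μs.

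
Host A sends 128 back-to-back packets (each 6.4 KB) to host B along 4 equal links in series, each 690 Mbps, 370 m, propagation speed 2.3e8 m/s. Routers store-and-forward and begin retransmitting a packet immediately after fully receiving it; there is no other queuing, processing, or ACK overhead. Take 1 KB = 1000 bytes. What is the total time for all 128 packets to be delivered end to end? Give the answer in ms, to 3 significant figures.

9.73 ms

Per-hop transmission t_tx = L/R = 51200/690000000 = 0.0742029 ms.
Per-hop propagation t_prop = 370/2.3e+08 = 0.0016087 ms.
Pipeline fill: first packet needs 4·t_tx to clear all hops; remaining 127 packets each add one t_tx.
Total = (4+128-1)·t_tx + 4·t_prop = 131·0.0742029 + 4·0.0016087 = 9.73 ms.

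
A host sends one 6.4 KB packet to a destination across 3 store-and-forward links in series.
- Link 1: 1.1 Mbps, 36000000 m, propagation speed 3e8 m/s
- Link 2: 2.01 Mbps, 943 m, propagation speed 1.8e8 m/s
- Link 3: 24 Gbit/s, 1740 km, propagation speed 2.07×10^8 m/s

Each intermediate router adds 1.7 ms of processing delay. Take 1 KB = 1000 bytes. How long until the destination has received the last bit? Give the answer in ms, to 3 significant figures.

L = 51200 bits.
Transmission delays (L/R per hop): 46.5455, 25.4726, 0.00213333 ms; sum = 72.0202 ms.
Propagation delays (d/s per hop): 120, 0.00523889, 8.4058 ms; sum = 128.411 ms.
Processing at 2 router(s): 2 × 1.7 ms = 3.4 ms.
End-to-end = 204 ms.

204 ms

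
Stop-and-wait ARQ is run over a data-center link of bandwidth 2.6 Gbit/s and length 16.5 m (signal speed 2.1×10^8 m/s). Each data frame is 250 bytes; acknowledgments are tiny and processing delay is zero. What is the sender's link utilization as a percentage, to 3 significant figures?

83.0 %

t_tx = L/R = 2000/2600000000 = 7.69231e-07 s.
t_prop = 16.5/210000000 = 7.85714e-08 s; RTT = 1.57143e-07 s.
Cycle = t_tx + RTT = 9.26374e-07 s.
Utilization = t_tx / cycle = 7.69231e-07/9.26374e-07 = 83.0 %.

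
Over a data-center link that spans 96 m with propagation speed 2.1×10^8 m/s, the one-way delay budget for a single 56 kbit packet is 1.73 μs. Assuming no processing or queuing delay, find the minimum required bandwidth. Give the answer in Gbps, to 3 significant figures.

Propagation delay = 96 / 210000000 = 0.457143 μs.
Transmission budget = 1.73 − 0.457143 = 1.27286 μs.
R ≥ L / t_tx = 56000 bits / 1.27286e-06 s = 44.0 Gbps.

44.0 Gbps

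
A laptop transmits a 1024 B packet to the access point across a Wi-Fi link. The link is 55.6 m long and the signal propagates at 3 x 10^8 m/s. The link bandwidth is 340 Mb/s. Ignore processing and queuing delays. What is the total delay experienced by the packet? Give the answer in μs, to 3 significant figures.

24.3 μs

L = 1024 × 8 = 8192 bits.
Transmission delay = L/R = 8192 / 340000000 = 24.0941 μs.
Propagation delay = d/s = 55.6 m / 300000000 m/s = 0.185333 μs.
Total = 24.3 μs.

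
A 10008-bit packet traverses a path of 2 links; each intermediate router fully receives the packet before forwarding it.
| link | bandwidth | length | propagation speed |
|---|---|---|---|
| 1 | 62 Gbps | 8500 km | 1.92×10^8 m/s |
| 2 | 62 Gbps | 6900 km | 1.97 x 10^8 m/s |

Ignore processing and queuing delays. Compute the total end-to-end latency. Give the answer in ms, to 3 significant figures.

Transmission delay per hop = L/R = 10008/62000000000 = 0.000161419 ms; 2 hops → 0.000322839 ms.
Propagation delays (d/s per hop): 44.2708, 35.0254 ms; sum = 79.2962 ms.
End-to-end = 79.3 ms.

79.3 ms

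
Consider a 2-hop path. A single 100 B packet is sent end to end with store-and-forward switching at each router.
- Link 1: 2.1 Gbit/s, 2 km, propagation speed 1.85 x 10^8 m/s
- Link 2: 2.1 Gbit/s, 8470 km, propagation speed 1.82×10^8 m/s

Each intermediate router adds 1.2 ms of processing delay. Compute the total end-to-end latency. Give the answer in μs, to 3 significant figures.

L = 100 × 8 = 800 bits.
Transmission delay per hop = L/R = 800/2100000000 = 0.380952 μs; 2 hops → 0.761905 μs.
Propagation delays (d/s per hop): 10.8108, 46538.5 μs; sum = 46549.3 μs.
Processing at 1 router(s): 1 × 1.2 ms = 1200 μs.
End-to-end = 47800 μs.

47800 μs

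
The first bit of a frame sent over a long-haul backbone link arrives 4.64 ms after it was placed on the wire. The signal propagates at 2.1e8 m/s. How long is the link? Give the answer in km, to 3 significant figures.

974 km

d = s × t_prop = 210000000 × 0.00464 = 974 km.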